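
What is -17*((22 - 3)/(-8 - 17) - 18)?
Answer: 7973/25 ≈ 318.92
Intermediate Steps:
-17*((22 - 3)/(-8 - 17) - 18) = -17*(19/(-25) - 18) = -17*(19*(-1/25) - 18) = -17*(-19/25 - 18) = -17*(-469/25) = 7973/25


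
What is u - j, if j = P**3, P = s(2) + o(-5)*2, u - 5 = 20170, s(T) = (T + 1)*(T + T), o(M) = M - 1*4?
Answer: 20391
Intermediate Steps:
o(M) = -4 + M (o(M) = M - 4 = -4 + M)
s(T) = 2*T*(1 + T) (s(T) = (1 + T)*(2*T) = 2*T*(1 + T))
u = 20175 (u = 5 + 20170 = 20175)
P = -6 (P = 2*2*(1 + 2) + (-4 - 5)*2 = 2*2*3 - 9*2 = 12 - 18 = -6)
j = -216 (j = (-6)**3 = -216)
u - j = 20175 - 1*(-216) = 20175 + 216 = 20391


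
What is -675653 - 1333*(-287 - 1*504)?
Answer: 378750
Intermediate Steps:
-675653 - 1333*(-287 - 1*504) = -675653 - 1333*(-287 - 504) = -675653 - 1333*(-791) = -675653 + 1054403 = 378750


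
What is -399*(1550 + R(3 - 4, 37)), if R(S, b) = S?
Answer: -618051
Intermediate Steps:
-399*(1550 + R(3 - 4, 37)) = -399*(1550 + (3 - 4)) = -399*(1550 - 1) = -399*1549 = -618051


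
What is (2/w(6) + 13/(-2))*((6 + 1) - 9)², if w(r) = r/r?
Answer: -18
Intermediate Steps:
w(r) = 1
(2/w(6) + 13/(-2))*((6 + 1) - 9)² = (2/1 + 13/(-2))*((6 + 1) - 9)² = (2*1 + 13*(-½))*(7 - 9)² = (2 - 13/2)*(-2)² = -9/2*4 = -18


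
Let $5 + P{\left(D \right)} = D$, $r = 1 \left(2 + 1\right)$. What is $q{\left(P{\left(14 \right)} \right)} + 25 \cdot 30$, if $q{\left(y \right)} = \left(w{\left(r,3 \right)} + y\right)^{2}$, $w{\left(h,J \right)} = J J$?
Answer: $1074$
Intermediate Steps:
$r = 3$ ($r = 1 \cdot 3 = 3$)
$P{\left(D \right)} = -5 + D$
$w{\left(h,J \right)} = J^{2}$
$q{\left(y \right)} = \left(9 + y\right)^{2}$ ($q{\left(y \right)} = \left(3^{2} + y\right)^{2} = \left(9 + y\right)^{2}$)
$q{\left(P{\left(14 \right)} \right)} + 25 \cdot 30 = \left(9 + \left(-5 + 14\right)\right)^{2} + 25 \cdot 30 = \left(9 + 9\right)^{2} + 750 = 18^{2} + 750 = 324 + 750 = 1074$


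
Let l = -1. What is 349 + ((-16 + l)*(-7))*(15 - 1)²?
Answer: 23673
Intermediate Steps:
349 + ((-16 + l)*(-7))*(15 - 1)² = 349 + ((-16 - 1)*(-7))*(15 - 1)² = 349 - 17*(-7)*14² = 349 + 119*196 = 349 + 23324 = 23673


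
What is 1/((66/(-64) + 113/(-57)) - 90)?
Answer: -1824/169657 ≈ -0.010751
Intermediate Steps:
1/((66/(-64) + 113/(-57)) - 90) = 1/((66*(-1/64) + 113*(-1/57)) - 90) = 1/((-33/32 - 113/57) - 90) = 1/(-5497/1824 - 90) = 1/(-169657/1824) = -1824/169657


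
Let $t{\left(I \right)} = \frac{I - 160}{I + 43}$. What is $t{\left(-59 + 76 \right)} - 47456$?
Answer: $- \frac{2847503}{60} \approx -47458.0$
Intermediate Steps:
$t{\left(I \right)} = \frac{-160 + I}{43 + I}$
$t{\left(-59 + 76 \right)} - 47456 = \frac{-160 + \left(-59 + 76\right)}{43 + \left(-59 + 76\right)} - 47456 = \frac{-160 + 17}{43 + 17} - 47456 = \frac{1}{60} \left(-143\right) - 47456 = - \frac{143}{60} - 47456 = - \frac{2847503}{60}$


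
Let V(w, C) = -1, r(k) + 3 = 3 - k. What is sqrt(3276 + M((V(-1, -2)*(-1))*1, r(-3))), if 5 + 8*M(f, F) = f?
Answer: sqrt(13102)/2 ≈ 57.232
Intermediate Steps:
r(k) = -k (r(k) = -3 + (3 - k) = -k)
M(f, F) = -5/8 + f/8
sqrt(3276 + M((V(-1, -2)*(-1))*1, r(-3))) = sqrt(3276 + (-5/8 + (-1*(-1)*1)/8)) = sqrt(3276 + (-5/8 + (1*1)/8)) = sqrt(3276 + (-5/8 + (1/8)*1)) = sqrt(3276 + (-5/8 + 1/8)) = sqrt(3276 - 1/2) = sqrt(6551/2) = sqrt(13102)/2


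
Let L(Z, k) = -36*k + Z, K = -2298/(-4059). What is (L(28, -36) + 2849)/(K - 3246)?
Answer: -5646069/4391072 ≈ -1.2858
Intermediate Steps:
K = 766/1353 (K = -2298*(-1/4059) = 766/1353 ≈ 0.56615)
L(Z, k) = Z - 36*k
(L(28, -36) + 2849)/(K - 3246) = ((28 - 36*(-36)) + 2849)/(766/1353 - 3246) = ((28 + 1296) + 2849)/(-4391072/1353) = (1324 + 2849)*(-1353/4391072) = 4173*(-1353/4391072) = -5646069/4391072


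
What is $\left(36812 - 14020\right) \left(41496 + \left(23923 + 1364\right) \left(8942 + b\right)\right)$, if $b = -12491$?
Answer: $-2044489511064$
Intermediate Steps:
$\left(36812 - 14020\right) \left(41496 + \left(23923 + 1364\right) \left(8942 + b\right)\right) = \left(36812 - 14020\right) \left(41496 + \left(23923 + 1364\right) \left(8942 - 12491\right)\right) = \left(36812 + \left(-24971 + 10951\right)\right) \left(41496 + 25287 \left(-3549\right)\right) = \left(36812 - 14020\right) \left(41496 - 89743563\right) = 22792 \left(-89702067\right) = -2044489511064$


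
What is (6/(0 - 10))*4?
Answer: -12/5 ≈ -2.4000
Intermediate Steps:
(6/(0 - 10))*4 = (6/(-10))*4 = (6*(-1/10))*4 = -3/5*4 = -12/5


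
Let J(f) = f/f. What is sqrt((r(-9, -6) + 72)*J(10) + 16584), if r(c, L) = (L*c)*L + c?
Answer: sqrt(16323) ≈ 127.76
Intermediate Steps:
r(c, L) = c + c*L**2 (r(c, L) = c*L**2 + c = c + c*L**2)
J(f) = 1
sqrt((r(-9, -6) + 72)*J(10) + 16584) = sqrt((-9*(1 + (-6)**2) + 72)*1 + 16584) = sqrt((-9*(1 + 36) + 72)*1 + 16584) = sqrt((-9*37 + 72)*1 + 16584) = sqrt((-333 + 72)*1 + 16584) = sqrt(-261*1 + 16584) = sqrt(-261 + 16584) = sqrt(16323)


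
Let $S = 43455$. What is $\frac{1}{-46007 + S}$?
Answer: $- \frac{1}{2552} \approx -0.00039185$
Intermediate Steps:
$\frac{1}{-46007 + S} = \frac{1}{-46007 + 43455} = \frac{1}{-2552} = - \frac{1}{2552}$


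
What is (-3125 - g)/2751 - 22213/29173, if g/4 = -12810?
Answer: 1342550932/80254923 ≈ 16.729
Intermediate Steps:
g = -51240 (g = 4*(-12810) = -51240)
(-3125 - g)/2751 - 22213/29173 = (-3125 - 1*(-51240))/2751 - 22213/29173 = (-3125 + 51240)*(1/2751) - 22213*1/29173 = 48115*(1/2751) - 22213/29173 = 48115/2751 - 22213/29173 = 1342550932/80254923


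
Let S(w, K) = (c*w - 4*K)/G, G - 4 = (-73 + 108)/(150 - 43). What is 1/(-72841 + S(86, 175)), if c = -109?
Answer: -463/34803301 ≈ -1.3303e-5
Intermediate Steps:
G = 463/107 (G = 4 + (-73 + 108)/(150 - 43) = 4 + 35/107 = 463/107 ≈ 4.3271)
S(w, K) = -11663*w/463 - 428*K/463 (S(w, K) = (-109*w - 4*K)/(463/107) = (-109*w - 4*K)*(107/463) = -11663*w/463 - 428*K/463)
1/(-72841 + S(86, 175)) = 1/(-72841 + (-11663/463*86 - 428/463*175)) = 1/(-72841 + (-1003018/463 - 74900/463)) = 1/(-72841 - 1077918/463) = 1/(-34803301/463) = -463/34803301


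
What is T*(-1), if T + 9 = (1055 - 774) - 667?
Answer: 395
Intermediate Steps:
T = -395 (T = -9 + ((1055 - 774) - 667) = -9 + (281 - 667) = -9 - 386 = -395)
T*(-1) = -395*(-1) = 395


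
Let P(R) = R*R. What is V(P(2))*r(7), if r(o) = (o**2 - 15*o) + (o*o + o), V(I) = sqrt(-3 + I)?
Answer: 0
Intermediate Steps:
P(R) = R**2
r(o) = -14*o + 2*o**2 (r(o) = (o**2 - 15*o) + (o**2 + o) = (o**2 - 15*o) + (o + o**2) = -14*o + 2*o**2)
V(P(2))*r(7) = sqrt(-3 + 2**2)*(2*7*(-7 + 7)) = sqrt(-3 + 4)*(2*7*0) = sqrt(1)*0 = 1*0 = 0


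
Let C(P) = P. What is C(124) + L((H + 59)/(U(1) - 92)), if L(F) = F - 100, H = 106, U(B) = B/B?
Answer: 2019/91 ≈ 22.187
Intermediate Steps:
U(B) = 1
L(F) = -100 + F
C(124) + L((H + 59)/(U(1) - 92)) = 124 + (-100 + (106 + 59)/(1 - 92)) = 124 + (-100 + 165/(-91)) = 124 + (-100 + 165*(-1/91)) = 124 + (-100 - 165/91) = 124 - 9265/91 = 2019/91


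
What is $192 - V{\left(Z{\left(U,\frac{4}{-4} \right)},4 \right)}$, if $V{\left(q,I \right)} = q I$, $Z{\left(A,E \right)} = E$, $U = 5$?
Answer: $196$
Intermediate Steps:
$V{\left(q,I \right)} = I q$
$192 - V{\left(Z{\left(U,\frac{4}{-4} \right)},4 \right)} = 192 - 4 \frac{4}{-4} = 192 - 4 \cdot 4 \left(- \frac{1}{4}\right) = 192 - 4 \left(-1\right) = 192 - -4 = 192 + 4 = 196$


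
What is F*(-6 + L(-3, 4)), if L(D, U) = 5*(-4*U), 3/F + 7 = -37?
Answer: 129/22 ≈ 5.8636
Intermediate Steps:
F = -3/44 (F = 3/(-7 - 37) = 3/(-44) = 3*(-1/44) = -3/44 ≈ -0.068182)
L(D, U) = -20*U
F*(-6 + L(-3, 4)) = -3*(-6 - 20*4)/44 = -3*(-6 - 80)/44 = -3/44*(-86) = 129/22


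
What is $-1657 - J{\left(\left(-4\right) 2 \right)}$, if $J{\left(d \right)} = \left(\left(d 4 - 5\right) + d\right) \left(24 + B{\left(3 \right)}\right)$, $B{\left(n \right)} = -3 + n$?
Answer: $-577$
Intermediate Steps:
$J{\left(d \right)} = -120 + 120 d$ ($J{\left(d \right)} = \left(\left(d 4 - 5\right) + d\right) \left(24 + \left(-3 + 3\right)\right) = \left(\left(4 d - 5\right) + d\right) \left(24 + 0\right) = \left(\left(-5 + 4 d\right) + d\right) 24 = \left(-5 + 5 d\right) 24 = -120 + 120 d$)
$-1657 - J{\left(\left(-4\right) 2 \right)} = -1657 - \left(-120 + 120 \left(\left(-4\right) 2\right)\right) = -1657 - \left(-120 + 120 \left(-8\right)\right) = -1657 - \left(-120 - 960\right) = -1657 - -1080 = -1657 + 1080 = -577$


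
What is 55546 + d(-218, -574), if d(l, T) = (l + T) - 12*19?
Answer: 54526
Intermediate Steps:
d(l, T) = -228 + T + l (d(l, T) = (T + l) - 228 = -228 + T + l)
55546 + d(-218, -574) = 55546 + (-228 - 574 - 218) = 55546 - 1020 = 54526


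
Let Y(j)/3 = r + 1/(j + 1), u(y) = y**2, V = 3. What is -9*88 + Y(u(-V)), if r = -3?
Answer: -8007/10 ≈ -800.70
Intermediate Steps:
Y(j) = -9 + 3/(1 + j) (Y(j) = 3*(-3 + 1/(j + 1)) = 3*(-3 + 1/(1 + j)) = -9 + 3/(1 + j))
-9*88 + Y(u(-V)) = -9*88 + 3*(-2 - 3*(-1*3)**2)/(1 + (-1*3)**2) = -792 + 3*(-2 - 3*(-3)**2)/(1 + (-3)**2) = -792 + 3*(-2 - 3*9)/(1 + 9) = -792 + 3*(-2 - 27)/10 = -792 + 3*(1/10)*(-29) = -792 - 87/10 = -8007/10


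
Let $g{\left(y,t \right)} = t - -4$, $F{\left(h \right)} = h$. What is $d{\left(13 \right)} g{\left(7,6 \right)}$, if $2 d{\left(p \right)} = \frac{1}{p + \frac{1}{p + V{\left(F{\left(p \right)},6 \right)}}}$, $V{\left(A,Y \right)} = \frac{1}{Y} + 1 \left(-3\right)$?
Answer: $\frac{305}{799} \approx 0.38173$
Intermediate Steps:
$g{\left(y,t \right)} = 4 + t$ ($g{\left(y,t \right)} = t + 4 = 4 + t$)
$V{\left(A,Y \right)} = -3 + \frac{1}{Y}$ ($V{\left(A,Y \right)} = \frac{1}{Y} - 3 = -3 + \frac{1}{Y}$)
$d{\left(p \right)} = \frac{1}{2 \left(p + \frac{1}{- \frac{17}{6} + p}\right)}$ ($d{\left(p \right)} = \frac{1}{2 \left(p + \frac{1}{p - \left(3 - \frac{1}{6}\right)}\right)} = \frac{1}{2 \left(p + \frac{1}{p + \left(-3 + \frac{1}{6}\right)}\right)} = \frac{1}{2 \left(p + \frac{1}{p - \frac{17}{6}}\right)} = \frac{1}{2 \left(p + \frac{1}{- \frac{17}{6} + p}\right)}$)
$d{\left(13 \right)} g{\left(7,6 \right)} = \frac{-17 + 6 \cdot 13}{2 \left(6 - 221 + 6 \cdot 13^{2}\right)} \left(4 + 6\right) = \frac{-17 + 78}{2 \left(6 - 221 + 6 \cdot 169\right)} 10 = \frac{1}{2} \frac{1}{6 - 221 + 1014} \cdot 61 \cdot 10 = \frac{1}{2} \cdot \frac{1}{799} \cdot 61 \cdot 10 = \frac{61}{1598} \cdot 10 = \frac{305}{799}$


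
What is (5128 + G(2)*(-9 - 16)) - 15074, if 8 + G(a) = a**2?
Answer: -9846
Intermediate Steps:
G(a) = -8 + a**2
(5128 + G(2)*(-9 - 16)) - 15074 = (5128 + (-8 + 2**2)*(-9 - 16)) - 15074 = (5128 + (-8 + 4)*(-25)) - 15074 = (5128 - 4*(-25)) - 15074 = (5128 + 100) - 15074 = 5228 - 15074 = -9846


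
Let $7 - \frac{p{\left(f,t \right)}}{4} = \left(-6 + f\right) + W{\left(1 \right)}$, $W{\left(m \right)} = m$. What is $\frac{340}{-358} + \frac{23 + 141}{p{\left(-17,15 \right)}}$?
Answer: $\frac{2409}{5191} \approx 0.46407$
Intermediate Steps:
$p{\left(f,t \right)} = 48 - 4 f$ ($p{\left(f,t \right)} = 28 - 4 \left(\left(-6 + f\right) + 1\right) = 28 - 4 \left(-5 + f\right) = 28 - \left(-20 + 4 f\right) = 48 - 4 f$)
$\frac{340}{-358} + \frac{23 + 141}{p{\left(-17,15 \right)}} = \frac{340}{-358} + \frac{23 + 141}{48 - -68} = 340 \left(- \frac{1}{358}\right) + \frac{164}{48 + 68} = - \frac{170}{179} + \frac{164}{116} = - \frac{170}{179} + 164 \cdot \frac{1}{116} = - \frac{170}{179} + \frac{41}{29} = \frac{2409}{5191}$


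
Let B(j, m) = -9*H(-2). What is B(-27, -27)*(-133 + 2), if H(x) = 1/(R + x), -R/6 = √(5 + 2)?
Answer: 1179/124 - 3537*√7/124 ≈ -65.960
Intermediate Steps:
R = -6*√7 (R = -6*√(5 + 2) = -6*√7 ≈ -15.875)
H(x) = 1/(x - 6*√7) (H(x) = 1/(-6*√7 + x) = 1/(x - 6*√7))
B(j, m) = -9/(-2 - 6*√7)
B(-27, -27)*(-133 + 2) = (-9/124 + 27*√7/124)*(-133 + 2) = (-9/124 + 27*√7/124)*(-131) = 1179/124 - 3537*√7/124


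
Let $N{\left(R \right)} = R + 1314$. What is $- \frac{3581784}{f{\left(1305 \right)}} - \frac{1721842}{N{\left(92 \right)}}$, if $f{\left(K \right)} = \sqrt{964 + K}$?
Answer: $- \frac{860921}{703} - \frac{3581784 \sqrt{2269}}{2269} \approx -76419.0$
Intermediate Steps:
$N{\left(R \right)} = 1314 + R$
$- \frac{3581784}{f{\left(1305 \right)}} - \frac{1721842}{N{\left(92 \right)}} = - \frac{3581784}{\sqrt{964 + 1305}} - \frac{1721842}{1314 + 92} = - \frac{3581784}{\sqrt{2269}} - \frac{1721842}{1406} = - 3581784 \frac{\sqrt{2269}}{2269} - \frac{860921}{703} = - \frac{3581784 \sqrt{2269}}{2269} - \frac{860921}{703} = - \frac{860921}{703} - \frac{3581784 \sqrt{2269}}{2269}$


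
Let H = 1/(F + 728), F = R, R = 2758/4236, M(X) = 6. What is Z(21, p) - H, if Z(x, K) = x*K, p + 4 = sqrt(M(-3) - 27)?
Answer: -129637890/1543283 + 21*I*sqrt(21) ≈ -84.001 + 96.234*I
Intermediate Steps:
R = 1379/2118 (R = 2758*(1/4236) = 1379/2118 ≈ 0.65109)
F = 1379/2118 ≈ 0.65109
p = -4 + I*sqrt(21) (p = -4 + sqrt(6 - 27) = -4 + sqrt(-21) = -4 + I*sqrt(21) ≈ -4.0 + 4.5826*I)
Z(x, K) = K*x
H = 2118/1543283 (H = 1/(1379/2118 + 728) = 1/(1543283/2118) = 2118/1543283 ≈ 0.0013724)
Z(21, p) - H = (-4 + I*sqrt(21))*21 - 1*2118/1543283 = (-84 + 21*I*sqrt(21)) - 2118/1543283 = -129637890/1543283 + 21*I*sqrt(21)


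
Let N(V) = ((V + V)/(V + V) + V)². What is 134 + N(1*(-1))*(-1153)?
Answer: 134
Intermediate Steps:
N(V) = (1 + V)² (N(V) = ((2*V)/((2*V)) + V)² = ((2*V)*(1/(2*V)) + V)² = (1 + V)²)
134 + N(1*(-1))*(-1153) = 134 + (1 + 1*(-1))²*(-1153) = 134 + (1 - 1)²*(-1153) = 134 + 0²*(-1153) = 134 + 0*(-1153) = 134 + 0 = 134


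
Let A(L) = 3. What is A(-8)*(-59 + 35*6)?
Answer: 453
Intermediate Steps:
A(-8)*(-59 + 35*6) = 3*(-59 + 35*6) = 3*(-59 + 210) = 3*151 = 453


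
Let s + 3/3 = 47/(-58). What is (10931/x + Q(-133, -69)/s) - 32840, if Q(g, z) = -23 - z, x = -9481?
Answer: -32718827263/995505 ≈ -32867.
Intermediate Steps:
s = -105/58 (s = -1 + 47/(-58) = -1 + 47*(-1/58) = -1 - 47/58 = -105/58 ≈ -1.8103)
(10931/x + Q(-133, -69)/s) - 32840 = (10931/(-9481) + (-23 - 1*(-69))/(-105/58)) - 32840 = (10931*(-1/9481) + (-23 + 69)*(-58/105)) - 32840 = (-10931/9481 + 46*(-58/105)) - 32840 = (-10931/9481 - 2668/105) - 32840 = -26443063/995505 - 32840 = -32718827263/995505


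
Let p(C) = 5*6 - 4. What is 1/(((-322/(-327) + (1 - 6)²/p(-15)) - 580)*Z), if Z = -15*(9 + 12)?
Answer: 2834/516034365 ≈ 5.4919e-6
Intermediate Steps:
p(C) = 26 (p(C) = 30 - 4 = 26)
Z = -315 (Z = -15*21 = -315)
1/(((-322/(-327) + (1 - 6)²/p(-15)) - 580)*Z) = 1/((-322/(-327) + (1 - 6)²/26) - 580*(-315)) = -1/315/((-322*(-1/327) + (-5)²*(1/26)) - 580) = -1/315/((322/327 + 25*(1/26)) - 580) = -1/315/((322/327 + 25/26) - 580) = -1/315/(16547/8502 - 580) = -1/315/(-4914613/8502) = -8502/4914613*(-1/315) = 2834/516034365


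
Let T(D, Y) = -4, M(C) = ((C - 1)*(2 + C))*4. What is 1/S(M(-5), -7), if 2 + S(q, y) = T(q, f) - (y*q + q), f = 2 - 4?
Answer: 1/426 ≈ 0.0023474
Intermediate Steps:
f = -2
M(C) = 4*(-1 + C)*(2 + C) (M(C) = ((-1 + C)*(2 + C))*4 = 4*(-1 + C)*(2 + C))
S(q, y) = -6 - q - q*y (S(q, y) = -2 + (-4 - (y*q + q)) = -2 + (-4 - (q*y + q)) = -2 + (-4 - (q + q*y)) = -2 + (-4 + (-q - q*y)) = -2 + (-4 - q - q*y) = -6 - q - q*y)
1/S(M(-5), -7) = 1/(-6 - (-8 + 4*(-5) + 4*(-5)²) - 1*(-8 + 4*(-5) + 4*(-5)²)*(-7)) = 1/(-6 - (-8 - 20 + 4*25) - 1*(-8 - 20 + 4*25)*(-7)) = 1/(-6 - (-8 - 20 + 100) - 1*(-8 - 20 + 100)*(-7)) = 1/(-6 - 1*72 - 1*72*(-7)) = 1/(-6 - 72 + 504) = 1/426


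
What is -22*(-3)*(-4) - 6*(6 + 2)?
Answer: -312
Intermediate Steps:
-22*(-3)*(-4) - 6*(6 + 2) = 66*(-4) - 6*8 = -264 - 48 = -312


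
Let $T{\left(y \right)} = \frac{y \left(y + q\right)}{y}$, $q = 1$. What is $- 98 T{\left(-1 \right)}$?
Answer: $0$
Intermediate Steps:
$T{\left(y \right)} = 1 + y$ ($T{\left(y \right)} = \frac{y \left(y + 1\right)}{y} = \frac{y \left(1 + y\right)}{y} = 1 + y$)
$- 98 T{\left(-1 \right)} = - 98 \left(1 - 1\right) = \left(-98\right) 0 = 0$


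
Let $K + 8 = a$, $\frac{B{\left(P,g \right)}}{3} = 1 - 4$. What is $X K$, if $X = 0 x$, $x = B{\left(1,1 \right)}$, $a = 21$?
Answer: $0$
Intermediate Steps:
$B{\left(P,g \right)} = -9$ ($B{\left(P,g \right)} = 3 \left(1 - 4\right) = 3 \left(-3\right) = -9$)
$x = -9$
$K = 13$ ($K = -8 + 21 = 13$)
$X = 0$ ($X = 0 \left(-9\right) = 0$)
$X K = 0 \cdot 13 = 0$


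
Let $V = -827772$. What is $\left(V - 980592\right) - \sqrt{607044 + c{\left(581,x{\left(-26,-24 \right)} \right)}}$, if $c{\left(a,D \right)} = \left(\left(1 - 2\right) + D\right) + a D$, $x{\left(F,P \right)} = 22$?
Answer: $-1808364 - \sqrt{619847} \approx -1.8092 \cdot 10^{6}$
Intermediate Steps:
$c{\left(a,D \right)} = -1 + D + D a$ ($c{\left(a,D \right)} = \left(-1 + D\right) + D a = -1 + D + D a$)
$\left(V - 980592\right) - \sqrt{607044 + c{\left(581,x{\left(-26,-24 \right)} \right)}} = \left(-827772 - 980592\right) - \sqrt{607044 + \left(-1 + 22 + 22 \cdot 581\right)} = \left(-827772 - 980592\right) - \sqrt{607044 + \left(-1 + 22 + 12782\right)} = \left(-827772 - 980592\right) - \sqrt{607044 + 12803} = -1808364 - \sqrt{619847}$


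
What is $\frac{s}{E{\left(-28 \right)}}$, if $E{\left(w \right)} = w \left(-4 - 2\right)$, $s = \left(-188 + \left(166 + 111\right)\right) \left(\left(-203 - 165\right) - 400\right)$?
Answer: $- \frac{2848}{7} \approx -406.86$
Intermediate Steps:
$s = -68352$ ($s = \left(-188 + 277\right) \left(-368 - 400\right) = 89 \left(-768\right) = -68352$)
$E{\left(w \right)} = - 6 w$ ($E{\left(w \right)} = w \left(-6\right) = - 6 w$)
$\frac{s}{E{\left(-28 \right)}} = - \frac{68352}{\left(-6\right) \left(-28\right)} = - \frac{68352}{168} = \left(-68352\right) \frac{1}{168} = - \frac{2848}{7}$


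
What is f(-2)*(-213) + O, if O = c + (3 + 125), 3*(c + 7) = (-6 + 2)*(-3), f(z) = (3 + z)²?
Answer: -88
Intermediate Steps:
c = -3 (c = -7 + ((-6 + 2)*(-3))/3 = -7 + (-4*(-3))/3 = -7 + (⅓)*12 = -7 + 4 = -3)
O = 125 (O = -3 + (3 + 125) = -3 + 128 = 125)
f(-2)*(-213) + O = (3 - 2)²*(-213) + 125 = 1²*(-213) + 125 = 1*(-213) + 125 = -213 + 125 = -88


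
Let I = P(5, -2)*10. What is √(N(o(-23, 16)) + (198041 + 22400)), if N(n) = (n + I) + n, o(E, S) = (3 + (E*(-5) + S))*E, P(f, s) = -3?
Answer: √214247 ≈ 462.87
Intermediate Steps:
o(E, S) = E*(3 + S - 5*E) (o(E, S) = (3 + (-5*E + S))*E = (3 + (S - 5*E))*E = (3 + S - 5*E)*E = E*(3 + S - 5*E))
I = -30 (I = -3*10 = -30)
N(n) = -30 + 2*n (N(n) = (n - 30) + n = (-30 + n) + n = -30 + 2*n)
√(N(o(-23, 16)) + (198041 + 22400)) = √((-30 + 2*(-23*(3 + 16 - 5*(-23)))) + (198041 + 22400)) = √((-30 + 2*(-23*(3 + 16 + 115))) + 220441) = √((-30 + 2*(-23*134)) + 220441) = √((-30 + 2*(-3082)) + 220441) = √((-30 - 6164) + 220441) = √(-6194 + 220441) = √214247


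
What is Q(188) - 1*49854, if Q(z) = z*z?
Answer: -14510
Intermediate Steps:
Q(z) = z**2
Q(188) - 1*49854 = 188**2 - 1*49854 = 35344 - 49854 = -14510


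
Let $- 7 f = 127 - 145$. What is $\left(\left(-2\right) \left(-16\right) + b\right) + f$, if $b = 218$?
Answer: $\frac{1768}{7} \approx 252.57$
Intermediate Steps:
$f = \frac{18}{7}$ ($f = - \frac{127 - 145}{7} = \left(- \frac{1}{7}\right) \left(-18\right) = \frac{18}{7} \approx 2.5714$)
$\left(\left(-2\right) \left(-16\right) + b\right) + f = \left(\left(-2\right) \left(-16\right) + 218\right) + \frac{18}{7} = \left(32 + 218\right) + \frac{18}{7} = 250 + \frac{18}{7} = \frac{1768}{7}$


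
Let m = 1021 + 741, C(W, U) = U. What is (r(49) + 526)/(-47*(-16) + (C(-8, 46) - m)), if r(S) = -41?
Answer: -485/964 ≈ -0.50311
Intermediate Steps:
m = 1762
(r(49) + 526)/(-47*(-16) + (C(-8, 46) - m)) = (-41 + 526)/(-47*(-16) + (46 - 1*1762)) = 485/(752 + (46 - 1762)) = 485/(752 - 1716) = 485/(-964) = 485*(-1/964) = -485/964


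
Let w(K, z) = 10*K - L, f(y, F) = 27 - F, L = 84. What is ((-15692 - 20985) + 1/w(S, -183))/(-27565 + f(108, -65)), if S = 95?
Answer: 31762281/23791618 ≈ 1.3350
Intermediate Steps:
w(K, z) = -84 + 10*K (w(K, z) = 10*K - 1*84 = 10*K - 84 = -84 + 10*K)
((-15692 - 20985) + 1/w(S, -183))/(-27565 + f(108, -65)) = ((-15692 - 20985) + 1/(-84 + 10*95))/(-27565 + (27 - 1*(-65))) = (-36677 + 1/(-84 + 950))/(-27565 + (27 + 65)) = (-36677 + 1/866)/(-27565 + 92) = (-36677 + 1/866)/(-27473) = -31762281/866*(-1/27473) = 31762281/23791618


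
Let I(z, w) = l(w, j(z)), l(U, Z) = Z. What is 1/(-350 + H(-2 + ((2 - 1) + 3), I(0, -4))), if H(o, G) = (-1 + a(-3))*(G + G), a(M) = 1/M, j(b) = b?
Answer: -1/350 ≈ -0.0028571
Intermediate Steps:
I(z, w) = z
H(o, G) = -8*G/3 (H(o, G) = (-1 + 1/(-3))*(G + G) = (-1 - ⅓)*(2*G) = -8*G/3)
1/(-350 + H(-2 + ((2 - 1) + 3), I(0, -4))) = 1/(-350 - 8/3*0) = 1/(-350 + 0) = 1/(-350) = -1/350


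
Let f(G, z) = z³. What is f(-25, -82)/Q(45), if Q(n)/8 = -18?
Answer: 68921/18 ≈ 3828.9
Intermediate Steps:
Q(n) = -144 (Q(n) = 8*(-18) = -144)
f(-25, -82)/Q(45) = (-82)³/(-144) = -551368*(-1/144) = 68921/18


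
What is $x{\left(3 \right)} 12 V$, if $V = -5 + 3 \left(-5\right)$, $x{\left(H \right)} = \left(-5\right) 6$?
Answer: $7200$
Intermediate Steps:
$x{\left(H \right)} = -30$
$V = -20$ ($V = -5 - 15 = -20$)
$x{\left(3 \right)} 12 V = \left(-30\right) 12 \left(-20\right) = \left(-360\right) \left(-20\right) = 7200$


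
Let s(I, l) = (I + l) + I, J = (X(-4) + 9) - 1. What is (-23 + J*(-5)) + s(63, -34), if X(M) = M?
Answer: 49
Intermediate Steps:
J = 4 (J = (-4 + 9) - 1 = 5 - 1 = 4)
s(I, l) = l + 2*I
(-23 + J*(-5)) + s(63, -34) = (-23 + 4*(-5)) + (-34 + 2*63) = (-23 - 20) + (-34 + 126) = -43 + 92 = 49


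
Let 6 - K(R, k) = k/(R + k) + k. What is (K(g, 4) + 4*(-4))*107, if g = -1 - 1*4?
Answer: -1070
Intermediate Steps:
g = -5 (g = -1 - 4 = -5)
K(R, k) = 6 - k - k/(R + k) (K(R, k) = 6 - (k/(R + k) + k) = 6 - (k + k/(R + k)) = 6 + (-k - k/(R + k)) = 6 - k - k/(R + k))
(K(g, 4) + 4*(-4))*107 = ((-1*4² + 5*4 + 6*(-5) - 1*(-5)*4)/(-5 + 4) + 4*(-4))*107 = ((-1*16 + 20 - 30 + 20)/(-1) - 16)*107 = (-(-16 + 20 - 30 + 20) - 16)*107 = (-1*(-6) - 16)*107 = (6 - 16)*107 = -10*107 = -1070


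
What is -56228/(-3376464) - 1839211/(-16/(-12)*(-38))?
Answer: 1164381108523/32076408 ≈ 36300.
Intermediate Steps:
-56228/(-3376464) - 1839211/(-16/(-12)*(-38)) = -56228*(-1/3376464) - 1839211/(-16*(-1/12)*(-38)) = 14057/844116 - 1839211/((4/3)*(-38)) = 14057/844116 - 1839211/(-152/3) = 14057/844116 - 1839211*(-3/152) = 14057/844116 + 5517633/152 = 1164381108523/32076408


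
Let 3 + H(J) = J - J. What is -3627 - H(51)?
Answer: -3624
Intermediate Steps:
H(J) = -3 (H(J) = -3 + (J - J) = -3 + 0 = -3)
-3627 - H(51) = -3627 - 1*(-3) = -3627 + 3 = -3624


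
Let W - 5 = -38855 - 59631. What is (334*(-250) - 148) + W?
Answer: -182129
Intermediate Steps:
W = -98481 (W = 5 + (-38855 - 59631) = 5 - 98486 = -98481)
(334*(-250) - 148) + W = (334*(-250) - 148) - 98481 = (-83500 - 148) - 98481 = -83648 - 98481 = -182129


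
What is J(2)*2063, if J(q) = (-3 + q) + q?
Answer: 2063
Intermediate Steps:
J(q) = -3 + 2*q
J(2)*2063 = (-3 + 2*2)*2063 = (-3 + 4)*2063 = 1*2063 = 2063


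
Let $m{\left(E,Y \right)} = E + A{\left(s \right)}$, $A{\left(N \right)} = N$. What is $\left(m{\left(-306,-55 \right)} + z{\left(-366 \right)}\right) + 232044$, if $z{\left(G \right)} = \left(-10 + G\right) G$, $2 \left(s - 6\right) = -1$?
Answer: $\frac{738719}{2} \approx 3.6936 \cdot 10^{5}$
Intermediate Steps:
$s = \frac{11}{2}$ ($s = 6 + \frac{1}{2} \left(-1\right) = 6 - \frac{1}{2} = \frac{11}{2} \approx 5.5$)
$m{\left(E,Y \right)} = \frac{11}{2} + E$ ($m{\left(E,Y \right)} = E + \frac{11}{2} = \frac{11}{2} + E$)
$z{\left(G \right)} = G \left(-10 + G\right)$
$\left(m{\left(-306,-55 \right)} + z{\left(-366 \right)}\right) + 232044 = \left(\left(\frac{11}{2} - 306\right) - 366 \left(-10 - 366\right)\right) + 232044 = \left(- \frac{601}{2} - -137616\right) + 232044 = \left(- \frac{601}{2} + 137616\right) + 232044 = \frac{274631}{2} + 232044 = \frac{738719}{2}$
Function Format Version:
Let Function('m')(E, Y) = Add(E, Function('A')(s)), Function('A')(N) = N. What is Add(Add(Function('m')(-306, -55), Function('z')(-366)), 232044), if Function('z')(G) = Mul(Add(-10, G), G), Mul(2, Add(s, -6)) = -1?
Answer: Rational(738719, 2) ≈ 3.6936e+5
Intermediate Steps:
s = Rational(11, 2) (s = Add(6, Mul(Rational(1, 2), -1)) = Add(6, Rational(-1, 2)) = Rational(11, 2) ≈ 5.5000)
Function('m')(E, Y) = Add(Rational(11, 2), E) (Function('m')(E, Y) = Add(E, Rational(11, 2)) = Add(Rational(11, 2), E))
Function('z')(G) = Mul(G, Add(-10, G))
Add(Add(Function('m')(-306, -55), Function('z')(-366)), 232044) = Add(Add(Add(Rational(11, 2), -306), Mul(-366, Add(-10, -366))), 232044) = Add(Add(Rational(-601, 2), Mul(-366, -376)), 232044) = Add(Add(Rational(-601, 2), 137616), 232044) = Add(Rational(274631, 2), 232044) = Rational(738719, 2)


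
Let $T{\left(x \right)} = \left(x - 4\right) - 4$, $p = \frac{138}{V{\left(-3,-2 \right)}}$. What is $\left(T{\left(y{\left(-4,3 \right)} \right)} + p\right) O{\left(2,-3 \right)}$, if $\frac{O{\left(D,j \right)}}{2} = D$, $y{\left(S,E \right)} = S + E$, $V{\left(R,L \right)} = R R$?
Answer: $\frac{76}{3} \approx 25.333$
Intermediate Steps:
$V{\left(R,L \right)} = R^{2}$
$y{\left(S,E \right)} = E + S$
$O{\left(D,j \right)} = 2 D$
$p = \frac{46}{3}$ ($p = \frac{138}{\left(-3\right)^{2}} = \frac{138}{9} = 138 \cdot \frac{1}{9} = \frac{46}{3} \approx 15.333$)
$T{\left(x \right)} = -8 + x$ ($T{\left(x \right)} = \left(-4 + x\right) - 4 = -8 + x$)
$\left(T{\left(y{\left(-4,3 \right)} \right)} + p\right) O{\left(2,-3 \right)} = \left(\left(-8 + \left(3 - 4\right)\right) + \frac{46}{3}\right) 2 \cdot 2 = \left(\left(-8 - 1\right) + \frac{46}{3}\right) 4 = \left(-9 + \frac{46}{3}\right) 4 = \frac{19}{3} \cdot 4 = \frac{76}{3}$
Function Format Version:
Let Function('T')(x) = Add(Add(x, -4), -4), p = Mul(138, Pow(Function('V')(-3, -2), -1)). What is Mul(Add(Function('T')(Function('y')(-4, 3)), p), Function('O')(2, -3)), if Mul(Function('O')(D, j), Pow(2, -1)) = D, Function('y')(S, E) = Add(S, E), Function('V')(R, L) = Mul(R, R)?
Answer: Rational(76, 3) ≈ 25.333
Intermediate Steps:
Function('V')(R, L) = Pow(R, 2)
Function('y')(S, E) = Add(E, S)
Function('O')(D, j) = Mul(2, D)
p = Rational(46, 3) (p = Mul(138, Pow(Pow(-3, 2), -1)) = Mul(138, Pow(9, -1)) = Mul(138, Rational(1, 9)) = Rational(46, 3) ≈ 15.333)
Function('T')(x) = Add(-8, x) (Function('T')(x) = Add(Add(-4, x), -4) = Add(-8, x))
Mul(Add(Function('T')(Function('y')(-4, 3)), p), Function('O')(2, -3)) = Mul(Add(Add(-8, Add(3, -4)), Rational(46, 3)), Mul(2, 2)) = Mul(Add(Add(-8, -1), Rational(46, 3)), 4) = Mul(Add(-9, Rational(46, 3)), 4) = Mul(Rational(19, 3), 4) = Rational(76, 3)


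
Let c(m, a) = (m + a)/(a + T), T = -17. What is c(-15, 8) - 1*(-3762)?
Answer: 33865/9 ≈ 3762.8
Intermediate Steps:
c(m, a) = (a + m)/(-17 + a) (c(m, a) = (m + a)/(a - 17) = (a + m)/(-17 + a))
c(-15, 8) - 1*(-3762) = (8 - 15)/(-17 + 8) - 1*(-3762) = -7/(-9) + 3762 = -1/9*(-7) + 3762 = 7/9 + 3762 = 33865/9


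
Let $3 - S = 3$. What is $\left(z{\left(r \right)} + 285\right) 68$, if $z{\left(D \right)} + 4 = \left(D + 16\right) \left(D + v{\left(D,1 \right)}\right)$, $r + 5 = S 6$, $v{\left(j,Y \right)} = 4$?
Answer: $18360$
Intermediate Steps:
$S = 0$ ($S = 3 - 3 = 0$)
$r = -5$ ($r = -5 + 0 \cdot 6 = -5 + 0 = -5$)
$z{\left(D \right)} = -4 + \left(4 + D\right) \left(16 + D\right)$ ($z{\left(D \right)} = -4 + \left(D + 16\right) \left(D + 4\right) = -4 + \left(16 + D\right) \left(4 + D\right) = -4 + \left(4 + D\right) \left(16 + D\right)$)
$\left(z{\left(r \right)} + 285\right) 68 = \left(\left(60 + \left(-5\right)^{2} + 20 \left(-5\right)\right) + 285\right) 68 = \left(\left(60 + 25 - 100\right) + 285\right) 68 = \left(-15 + 285\right) 68 = 270 \cdot 68 = 18360$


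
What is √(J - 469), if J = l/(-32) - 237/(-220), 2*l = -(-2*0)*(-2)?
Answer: I*√5661865/110 ≈ 21.632*I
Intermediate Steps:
l = 0 (l = (-(-2*0)*(-2))/2 = (-0*(-2))/2 = (-1*0)/2 = (½)*0 = 0)
J = 237/220 (J = 0/(-32) - 237/(-220) = 0*(-1/32) - 237*(-1/220) = 0 + 237/220 = 237/220 ≈ 1.0773)
√(J - 469) = √(237/220 - 469) = √(-102943/220) = I*√5661865/110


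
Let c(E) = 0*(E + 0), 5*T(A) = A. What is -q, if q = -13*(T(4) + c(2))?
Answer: 52/5 ≈ 10.400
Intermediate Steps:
T(A) = A/5
c(E) = 0 (c(E) = 0*E = 0)
q = -52/5 (q = -13*((⅕)*4 + 0) = -13*(⅘ + 0) = -13*⅘ = -52/5 ≈ -10.400)
-q = -1*(-52/5) = 52/5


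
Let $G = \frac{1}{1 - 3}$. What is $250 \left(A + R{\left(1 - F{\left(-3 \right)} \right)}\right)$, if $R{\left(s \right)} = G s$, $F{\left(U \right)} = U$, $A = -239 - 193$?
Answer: $-108500$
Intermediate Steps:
$A = -432$ ($A = -239 - 193 = -432$)
$G = - \frac{1}{2}$ ($G = \frac{1}{-2} = - \frac{1}{2} \approx -0.5$)
$R{\left(s \right)} = - \frac{s}{2}$
$250 \left(A + R{\left(1 - F{\left(-3 \right)} \right)}\right) = 250 \left(-432 - \frac{1 - -3}{2}\right) = 250 \left(-432 - \frac{1 + 3}{2}\right) = 250 \left(-432 - 2\right) = 250 \left(-434\right) = -108500$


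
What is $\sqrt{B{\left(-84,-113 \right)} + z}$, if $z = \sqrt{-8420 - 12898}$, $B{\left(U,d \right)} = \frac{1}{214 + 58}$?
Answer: $\frac{\sqrt{17 + 4624 i \sqrt{21318}}}{68} \approx 8.5443 + 8.5441 i$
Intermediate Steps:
$B{\left(U,d \right)} = \frac{1}{272}$
$z = i \sqrt{21318}$ ($z = \sqrt{-8420 - 12898} = \sqrt{-21318} = i \sqrt{21318} \approx 146.01 i$)
$\sqrt{B{\left(-84,-113 \right)} + z} = \sqrt{\frac{1}{272} + i \sqrt{21318}}$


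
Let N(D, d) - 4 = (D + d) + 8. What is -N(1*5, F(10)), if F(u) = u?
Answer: -27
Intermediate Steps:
N(D, d) = 12 + D + d (N(D, d) = 4 + ((D + d) + 8) = 4 + (8 + D + d) = 12 + D + d)
-N(1*5, F(10)) = -(12 + 1*5 + 10) = -(12 + 5 + 10) = -1*27 = -27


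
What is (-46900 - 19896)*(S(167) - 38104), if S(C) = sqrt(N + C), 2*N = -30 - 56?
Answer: 2545194784 - 133592*sqrt(31) ≈ 2.5445e+9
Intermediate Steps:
N = -43 (N = (-30 - 56)/2 = (1/2)*(-86) = -43)
S(C) = sqrt(-43 + C)
(-46900 - 19896)*(S(167) - 38104) = (-46900 - 19896)*(sqrt(-43 + 167) - 38104) = -66796*(sqrt(124) - 38104) = -66796*(2*sqrt(31) - 38104) = -66796*(-38104 + 2*sqrt(31)) = 2545194784 - 133592*sqrt(31)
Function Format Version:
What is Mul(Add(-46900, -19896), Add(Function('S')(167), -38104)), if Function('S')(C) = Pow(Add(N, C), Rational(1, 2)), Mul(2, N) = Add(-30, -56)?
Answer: Add(2545194784, Mul(-133592, Pow(31, Rational(1, 2)))) ≈ 2.5445e+9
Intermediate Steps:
N = -43 (N = Mul(Rational(1, 2), Add(-30, -56)) = Mul(Rational(1, 2), -86) = -43)
Function('S')(C) = Pow(Add(-43, C), Rational(1, 2))
Mul(Add(-46900, -19896), Add(Function('S')(167), -38104)) = Mul(Add(-46900, -19896), Add(Pow(Add(-43, 167), Rational(1, 2)), -38104)) = Mul(-66796, Add(Pow(124, Rational(1, 2)), -38104)) = Mul(-66796, Add(Mul(2, Pow(31, Rational(1, 2))), -38104)) = Mul(-66796, Add(-38104, Mul(2, Pow(31, Rational(1, 2))))) = Add(2545194784, Mul(-133592, Pow(31, Rational(1, 2))))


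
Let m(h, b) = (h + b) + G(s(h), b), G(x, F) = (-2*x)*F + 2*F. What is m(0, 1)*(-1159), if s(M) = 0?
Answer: -3477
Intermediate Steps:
G(x, F) = 2*F - 2*F*x (G(x, F) = -2*F*x + 2*F = 2*F - 2*F*x)
m(h, b) = h + 3*b (m(h, b) = (h + b) + 2*b*(1 - 1*0) = (b + h) + 2*b*(1 + 0) = (b + h) + 2*b*1 = (b + h) + 2*b = h + 3*b)
m(0, 1)*(-1159) = (0 + 3*1)*(-1159) = (0 + 3)*(-1159) = 3*(-1159) = -3477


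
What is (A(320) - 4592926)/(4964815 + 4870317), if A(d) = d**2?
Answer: -2245263/4917566 ≈ -0.45658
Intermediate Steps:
(A(320) - 4592926)/(4964815 + 4870317) = (320**2 - 4592926)/(4964815 + 4870317) = (102400 - 4592926)/9835132 = -4490526*1/9835132 = -2245263/4917566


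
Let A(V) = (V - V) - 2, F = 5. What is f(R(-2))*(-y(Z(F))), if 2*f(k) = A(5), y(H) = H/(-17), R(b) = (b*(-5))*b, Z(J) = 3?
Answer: -3/17 ≈ -0.17647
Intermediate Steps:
R(b) = -5*b² (R(b) = (-5*b)*b = -5*b²)
y(H) = -H/17 (y(H) = H*(-1/17) = -H/17)
A(V) = -2 (A(V) = 0 - 2 = -2)
f(k) = -1 (f(k) = (½)*(-2) = -1)
f(R(-2))*(-y(Z(F))) = -(-1)*(-1/17*3) = -(-1)*(-3)/17 = -1*3/17 = -3/17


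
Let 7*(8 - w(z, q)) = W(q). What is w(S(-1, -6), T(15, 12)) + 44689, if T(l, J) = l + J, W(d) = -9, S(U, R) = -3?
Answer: 312888/7 ≈ 44698.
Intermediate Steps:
T(l, J) = J + l
w(z, q) = 65/7 (w(z, q) = 8 - ⅐*(-9) = 8 + 9/7 = 65/7)
w(S(-1, -6), T(15, 12)) + 44689 = 65/7 + 44689 = 312888/7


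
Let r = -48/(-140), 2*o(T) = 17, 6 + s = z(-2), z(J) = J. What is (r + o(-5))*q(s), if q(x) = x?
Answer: -2476/35 ≈ -70.743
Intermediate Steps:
s = -8 (s = -6 - 2 = -8)
o(T) = 17/2 (o(T) = (½)*17 = 17/2)
r = 12/35 (r = -48*(-1/140) = 12/35 ≈ 0.34286)
(r + o(-5))*q(s) = (12/35 + 17/2)*(-8) = (619/70)*(-8) = -2476/35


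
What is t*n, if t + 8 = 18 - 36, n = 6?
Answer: -156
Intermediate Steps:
t = -26 (t = -8 + (18 - 36) = -8 - 18 = -26)
t*n = -26*6 = -156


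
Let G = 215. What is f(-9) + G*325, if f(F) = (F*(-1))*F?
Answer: 69794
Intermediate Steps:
f(F) = -F² (f(F) = (-F)*F = -F²)
f(-9) + G*325 = -1*(-9)² + 215*325 = -1*81 + 69875 = -81 + 69875 = 69794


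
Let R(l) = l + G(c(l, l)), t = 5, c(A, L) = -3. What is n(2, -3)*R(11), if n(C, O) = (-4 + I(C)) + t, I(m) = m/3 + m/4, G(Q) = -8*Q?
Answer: 455/6 ≈ 75.833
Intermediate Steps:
I(m) = 7*m/12 (I(m) = m*(⅓) + m*(¼) = m/3 + m/4 = 7*m/12)
n(C, O) = 1 + 7*C/12 (n(C, O) = (-4 + 7*C/12) + 5 = 1 + 7*C/12)
R(l) = 24 + l (R(l) = l - 8*(-3) = l + 24 = 24 + l)
n(2, -3)*R(11) = (1 + (7/12)*2)*(24 + 11) = (1 + 7/6)*35 = (13/6)*35 = 455/6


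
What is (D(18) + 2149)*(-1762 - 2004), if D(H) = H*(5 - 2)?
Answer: -8296498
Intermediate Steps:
D(H) = 3*H (D(H) = H*3 = 3*H)
(D(18) + 2149)*(-1762 - 2004) = (3*18 + 2149)*(-1762 - 2004) = (54 + 2149)*(-3766) = 2203*(-3766) = -8296498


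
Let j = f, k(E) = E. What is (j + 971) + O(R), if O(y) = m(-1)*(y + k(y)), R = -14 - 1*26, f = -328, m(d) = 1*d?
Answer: 723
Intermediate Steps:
m(d) = d
R = -40 (R = -14 - 26 = -40)
O(y) = -2*y (O(y) = -(y + y) = -2*y)
j = -328
(j + 971) + O(R) = (-328 + 971) - 2*(-40) = 643 + 80 = 723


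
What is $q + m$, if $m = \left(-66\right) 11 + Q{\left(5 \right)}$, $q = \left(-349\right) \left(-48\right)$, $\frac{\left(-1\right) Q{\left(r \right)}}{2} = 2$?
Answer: $16022$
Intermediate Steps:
$Q{\left(r \right)} = -4$ ($Q{\left(r \right)} = \left(-2\right) 2 = -4$)
$q = 16752$
$m = -730$ ($m = \left(-66\right) 11 - 4 = -726 - 4 = -730$)
$q + m = 16752 - 730 = 16022$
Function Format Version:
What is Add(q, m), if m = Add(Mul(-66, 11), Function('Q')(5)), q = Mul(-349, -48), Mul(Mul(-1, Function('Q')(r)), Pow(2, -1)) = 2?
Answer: 16022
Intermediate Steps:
Function('Q')(r) = -4 (Function('Q')(r) = Mul(-2, 2) = -4)
q = 16752
m = -730 (m = Add(Mul(-66, 11), -4) = Add(-726, -4) = -730)
Add(q, m) = Add(16752, -730) = 16022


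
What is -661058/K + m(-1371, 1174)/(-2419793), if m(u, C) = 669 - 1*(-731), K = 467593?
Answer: -1600278151194/1131478268249 ≈ -1.4143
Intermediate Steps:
m(u, C) = 1400 (m(u, C) = 669 + 731 = 1400)
-661058/K + m(-1371, 1174)/(-2419793) = -661058/467593 + 1400/(-2419793) = -661058*1/467593 + 1400*(-1/2419793) = -661058/467593 - 1400/2419793 = -1600278151194/1131478268249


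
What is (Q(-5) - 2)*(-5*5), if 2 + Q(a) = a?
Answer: 225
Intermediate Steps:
Q(a) = -2 + a
(Q(-5) - 2)*(-5*5) = ((-2 - 5) - 2)*(-5*5) = (-7 - 2)*(-25) = -9*(-25) = 225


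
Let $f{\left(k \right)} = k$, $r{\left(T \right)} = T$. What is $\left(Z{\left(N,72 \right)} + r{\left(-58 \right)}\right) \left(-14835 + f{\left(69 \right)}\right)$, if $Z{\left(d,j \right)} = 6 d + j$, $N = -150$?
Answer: $13082676$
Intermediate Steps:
$Z{\left(d,j \right)} = j + 6 d$
$\left(Z{\left(N,72 \right)} + r{\left(-58 \right)}\right) \left(-14835 + f{\left(69 \right)}\right) = \left(\left(72 + 6 \left(-150\right)\right) - 58\right) \left(-14835 + 69\right) = \left(\left(72 - 900\right) - 58\right) \left(-14766\right) = \left(-828 - 58\right) \left(-14766\right) = \left(-886\right) \left(-14766\right) = 13082676$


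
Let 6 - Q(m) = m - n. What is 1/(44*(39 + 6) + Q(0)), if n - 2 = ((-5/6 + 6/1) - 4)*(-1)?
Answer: 6/11921 ≈ 0.00050331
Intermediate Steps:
n = ⅚ (n = 2 + ((-5/6 + 6/1) - 4)*(-1) = 2 + ((-5*⅙ + 6*1) - 4)*(-1) = 2 + ((-⅚ + 6) - 4)*(-1) = 2 + (31/6 - 4)*(-1) = 2 + (7/6)*(-1) = 2 - 7/6 = ⅚ ≈ 0.83333)
Q(m) = 41/6 - m (Q(m) = 6 - (m - 1*⅚) = 6 - (m - ⅚) = 6 - (-⅚ + m) = 6 + (⅚ - m) = 41/6 - m)
1/(44*(39 + 6) + Q(0)) = 1/(44*(39 + 6) + (41/6 - 1*0)) = 1/(44*45 + (41/6 + 0)) = 1/(1980 + 41/6) = 1/(11921/6) = 6/11921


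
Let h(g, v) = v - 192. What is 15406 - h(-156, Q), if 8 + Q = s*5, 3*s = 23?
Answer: 46703/3 ≈ 15568.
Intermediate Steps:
s = 23/3 (s = (⅓)*23 = 23/3 ≈ 7.6667)
Q = 91/3 (Q = -8 + (23/3)*5 = -8 + 115/3 = 91/3 ≈ 30.333)
h(g, v) = -192 + v
15406 - h(-156, Q) = 15406 - (-192 + 91/3) = 15406 - 1*(-485/3) = 15406 + 485/3 = 46703/3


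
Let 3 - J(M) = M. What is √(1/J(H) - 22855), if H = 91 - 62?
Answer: 11*I*√127686/26 ≈ 151.18*I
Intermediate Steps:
H = 29
J(M) = 3 - M
√(1/J(H) - 22855) = √(1/(3 - 1*29) - 22855) = √(1/(3 - 29) - 22855) = √(1/(-26) - 22855) = √(-1/26 - 22855) = √(-594231/26) = 11*I*√127686/26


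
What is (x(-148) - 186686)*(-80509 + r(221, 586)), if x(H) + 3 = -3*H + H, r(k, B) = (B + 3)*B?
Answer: -49327975485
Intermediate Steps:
r(k, B) = B*(3 + B) (r(k, B) = (3 + B)*B = B*(3 + B))
x(H) = -3 - 2*H (x(H) = -3 + (-3*H + H) = -3 - 2*H)
(x(-148) - 186686)*(-80509 + r(221, 586)) = ((-3 - 2*(-148)) - 186686)*(-80509 + 586*(3 + 586)) = ((-3 + 296) - 186686)*(-80509 + 586*589) = (293 - 186686)*(-80509 + 345154) = -186393*264645 = -49327975485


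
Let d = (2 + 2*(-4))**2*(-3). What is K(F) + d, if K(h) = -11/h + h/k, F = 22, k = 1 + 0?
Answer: -173/2 ≈ -86.500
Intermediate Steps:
k = 1
K(h) = h - 11/h (K(h) = -11/h + h/1 = -11/h + h*1 = -11/h + h = h - 11/h)
d = -108 (d = (2 - 8)**2*(-3) = (-6)**2*(-3) = 36*(-3) = -108)
K(F) + d = (22 - 11/22) - 108 = (22 - 11*1/22) - 108 = (22 - 1/2) - 108 = 43/2 - 108 = -173/2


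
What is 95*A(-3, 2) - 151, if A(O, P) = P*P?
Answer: 229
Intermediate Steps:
A(O, P) = P**2
95*A(-3, 2) - 151 = 95*2**2 - 151 = 95*4 - 151 = 380 - 151 = 229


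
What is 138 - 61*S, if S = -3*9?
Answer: 1785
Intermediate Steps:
S = -27
138 - 61*S = 138 - 61*(-27) = 138 + 1647 = 1785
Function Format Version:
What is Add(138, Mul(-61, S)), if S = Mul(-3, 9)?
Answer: 1785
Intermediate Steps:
S = -27
Add(138, Mul(-61, S)) = Add(138, Mul(-61, -27)) = Add(138, 1647) = 1785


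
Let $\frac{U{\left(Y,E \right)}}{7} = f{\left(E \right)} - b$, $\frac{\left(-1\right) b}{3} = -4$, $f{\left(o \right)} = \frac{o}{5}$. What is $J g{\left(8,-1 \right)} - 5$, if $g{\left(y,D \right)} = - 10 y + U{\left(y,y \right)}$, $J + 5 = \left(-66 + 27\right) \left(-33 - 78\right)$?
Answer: $- \frac{3303561}{5} \approx -6.6071 \cdot 10^{5}$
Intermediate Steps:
$f{\left(o \right)} = \frac{o}{5}$ ($f{\left(o \right)} = o \frac{1}{5} = \frac{o}{5}$)
$b = 12$ ($b = \left(-3\right) \left(-4\right) = 12$)
$J = 4324$ ($J = -5 + \left(-66 + 27\right) \left(-33 - 78\right) = -5 - -4329 = -5 + 4329 = 4324$)
$U{\left(Y,E \right)} = -84 + \frac{7 E}{5}$ ($U{\left(Y,E \right)} = 7 \left(\frac{E}{5} - 12\right) = 7 \left(-12 + \frac{E}{5}\right) = -84 + \frac{7 E}{5}$)
$g{\left(y,D \right)} = -84 - \frac{43 y}{5}$ ($g{\left(y,D \right)} = - 10 y + \left(-84 + \frac{7 y}{5}\right) = -84 - \frac{43 y}{5}$)
$J g{\left(8,-1 \right)} - 5 = 4324 \left(-84 - \frac{344}{5}\right) - 5 = 4324 \left(- \frac{764}{5}\right) - 5 = - \frac{3303536}{5} - 5 = - \frac{3303561}{5}$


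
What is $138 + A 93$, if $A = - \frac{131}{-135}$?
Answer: $\frac{10271}{45} \approx 228.24$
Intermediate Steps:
$A = \frac{131}{135}$ ($A = \left(-131\right) \left(- \frac{1}{135}\right) = \frac{131}{135} \approx 0.97037$)
$138 + A 93 = 138 + \frac{131}{135} \cdot 93 = 138 + \frac{4061}{45} = \frac{10271}{45}$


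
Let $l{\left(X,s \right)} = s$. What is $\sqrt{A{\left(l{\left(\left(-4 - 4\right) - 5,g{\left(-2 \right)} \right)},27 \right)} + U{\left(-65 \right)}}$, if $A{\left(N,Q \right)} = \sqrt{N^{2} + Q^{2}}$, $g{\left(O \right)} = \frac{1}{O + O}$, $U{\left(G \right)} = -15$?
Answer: $\frac{\sqrt{-60 + \sqrt{11665}}}{2} \approx 3.4643$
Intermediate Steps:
$g{\left(O \right)} = \frac{1}{2 O}$
$\sqrt{A{\left(l{\left(\left(-4 - 4\right) - 5,g{\left(-2 \right)} \right)},27 \right)} + U{\left(-65 \right)}} = \sqrt{\sqrt{\left(\frac{1}{2 \left(-2\right)}\right)^{2} + 27^{2}} - 15} = \sqrt{\sqrt{\left(\frac{1}{2} \left(- \frac{1}{2}\right)\right)^{2} + 729} - 15} = \sqrt{\sqrt{\left(- \frac{1}{4}\right)^{2} + 729} - 15} = \sqrt{\sqrt{\frac{1}{16} + 729} - 15} = \sqrt{\sqrt{\frac{11665}{16}} - 15} = \sqrt{\frac{\sqrt{11665}}{4} - 15} = \sqrt{-15 + \frac{\sqrt{11665}}{4}}$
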